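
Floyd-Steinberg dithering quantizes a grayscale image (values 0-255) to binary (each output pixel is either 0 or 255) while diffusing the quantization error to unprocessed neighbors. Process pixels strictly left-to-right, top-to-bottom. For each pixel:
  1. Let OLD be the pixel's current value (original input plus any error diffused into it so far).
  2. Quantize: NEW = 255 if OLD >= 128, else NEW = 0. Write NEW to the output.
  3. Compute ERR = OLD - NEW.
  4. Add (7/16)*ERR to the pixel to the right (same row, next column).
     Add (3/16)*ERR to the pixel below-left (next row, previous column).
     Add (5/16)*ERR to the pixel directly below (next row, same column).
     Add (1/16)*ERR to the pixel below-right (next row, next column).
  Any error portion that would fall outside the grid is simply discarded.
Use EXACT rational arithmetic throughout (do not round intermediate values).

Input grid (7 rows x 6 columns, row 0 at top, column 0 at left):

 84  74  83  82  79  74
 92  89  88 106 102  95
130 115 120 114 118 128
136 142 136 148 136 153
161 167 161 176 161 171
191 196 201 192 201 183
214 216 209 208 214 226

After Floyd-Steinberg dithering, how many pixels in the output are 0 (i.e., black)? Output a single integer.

Answer: 17

Derivation:
(0,0): OLD=84 → NEW=0, ERR=84
(0,1): OLD=443/4 → NEW=0, ERR=443/4
(0,2): OLD=8413/64 → NEW=255, ERR=-7907/64
(0,3): OLD=28619/1024 → NEW=0, ERR=28619/1024
(0,4): OLD=1494669/16384 → NEW=0, ERR=1494669/16384
(0,5): OLD=29861339/262144 → NEW=0, ERR=29861339/262144
(1,0): OLD=8897/64 → NEW=255, ERR=-7423/64
(1,1): OLD=28135/512 → NEW=0, ERR=28135/512
(1,2): OLD=1402387/16384 → NEW=0, ERR=1402387/16384
(1,3): OLD=10588327/65536 → NEW=255, ERR=-6123353/65536
(1,4): OLD=472849125/4194304 → NEW=0, ERR=472849125/4194304
(1,5): OLD=12456828339/67108864 → NEW=255, ERR=-4655931981/67108864
(2,0): OLD=852445/8192 → NEW=0, ERR=852445/8192
(2,1): OLD=48889263/262144 → NEW=255, ERR=-17957457/262144
(2,2): OLD=430730125/4194304 → NEW=0, ERR=430730125/4194304
(2,3): OLD=5241803429/33554432 → NEW=255, ERR=-3314576731/33554432
(2,4): OLD=97887281583/1073741824 → NEW=0, ERR=97887281583/1073741824
(2,5): OLD=2632809044153/17179869184 → NEW=255, ERR=-1748057597767/17179869184
(3,0): OLD=652944173/4194304 → NEW=255, ERR=-416603347/4194304
(3,1): OLD=3452640457/33554432 → NEW=0, ERR=3452640457/33554432
(3,2): OLD=51084923771/268435456 → NEW=255, ERR=-17366117509/268435456
(3,3): OLD=1929965828769/17179869184 → NEW=0, ERR=1929965828769/17179869184
(3,4): OLD=25891451296417/137438953472 → NEW=255, ERR=-9155481838943/137438953472
(3,5): OLD=214969453358799/2199023255552 → NEW=0, ERR=214969453358799/2199023255552
(4,0): OLD=80130004323/536870912 → NEW=255, ERR=-56772078237/536870912
(4,1): OLD=1155803832295/8589934592 → NEW=255, ERR=-1034629488665/8589934592
(4,2): OLD=31771021974085/274877906944 → NEW=0, ERR=31771021974085/274877906944
(4,3): OLD=1078134810711545/4398046511104 → NEW=255, ERR=-43367049619975/4398046511104
(4,4): OLD=11344809343350857/70368744177664 → NEW=255, ERR=-6599220421953463/70368744177664
(4,5): OLD=176041846952283487/1125899906842624 → NEW=255, ERR=-111062629292585633/1125899906842624
(5,0): OLD=18605185388197/137438953472 → NEW=255, ERR=-16441747747163/137438953472
(5,1): OLD=532537691394613/4398046511104 → NEW=0, ERR=532537691394613/4398046511104
(5,2): OLD=9876865865171575/35184372088832 → NEW=255, ERR=904850982519415/35184372088832
(5,3): OLD=213707052258962989/1125899906842624 → NEW=255, ERR=-73397423985906131/1125899906842624
(5,4): OLD=279360580770973541/2251799813685248 → NEW=0, ERR=279360580770973541/2251799813685248
(5,5): OLD=7226992573438853785/36028797018963968 → NEW=255, ERR=-1960350666396958055/36028797018963968
(6,0): OLD=14025844688657855/70368744177664 → NEW=255, ERR=-3918185076646465/70368744177664
(6,1): OLD=255381030701619603/1125899906842624 → NEW=255, ERR=-31723445543249517/1125899906842624
(6,2): OLD=900964675980349243/4503599627370496 → NEW=255, ERR=-247453228999127237/4503599627370496
(6,3): OLD=13579842887565323775/72057594037927936 → NEW=255, ERR=-4794843592106299905/72057594037927936
(6,4): OLD=241399450630997179375/1152921504606846976 → NEW=255, ERR=-52595533043748799505/1152921504606846976
(6,5): OLD=3630171940083342232873/18446744073709551616 → NEW=255, ERR=-1073747798712593429207/18446744073709551616
Output grid:
  Row 0: ..#...  (5 black, running=5)
  Row 1: #..#.#  (3 black, running=8)
  Row 2: .#.#.#  (3 black, running=11)
  Row 3: #.#.#.  (3 black, running=14)
  Row 4: ##.###  (1 black, running=15)
  Row 5: #.##.#  (2 black, running=17)
  Row 6: ######  (0 black, running=17)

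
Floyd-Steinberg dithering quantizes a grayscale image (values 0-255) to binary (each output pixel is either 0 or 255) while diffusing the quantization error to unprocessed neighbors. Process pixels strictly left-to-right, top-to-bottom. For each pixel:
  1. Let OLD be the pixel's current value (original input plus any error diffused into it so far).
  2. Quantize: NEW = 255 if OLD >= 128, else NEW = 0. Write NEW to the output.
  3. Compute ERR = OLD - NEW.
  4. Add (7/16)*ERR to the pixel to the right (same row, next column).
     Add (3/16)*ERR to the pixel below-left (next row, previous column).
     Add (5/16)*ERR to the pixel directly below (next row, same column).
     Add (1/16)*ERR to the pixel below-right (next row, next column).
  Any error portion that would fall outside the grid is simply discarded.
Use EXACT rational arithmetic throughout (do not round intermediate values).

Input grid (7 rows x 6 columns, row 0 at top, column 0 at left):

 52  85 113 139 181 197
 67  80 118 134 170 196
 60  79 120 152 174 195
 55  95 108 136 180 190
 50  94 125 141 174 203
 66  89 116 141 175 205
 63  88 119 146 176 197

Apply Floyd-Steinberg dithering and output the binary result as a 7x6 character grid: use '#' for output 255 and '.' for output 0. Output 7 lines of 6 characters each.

Answer: ..#.##
.#.#.#
..#.##
.#.##.
..#.##
.#.#.#
..#.##

Derivation:
(0,0): OLD=52 → NEW=0, ERR=52
(0,1): OLD=431/4 → NEW=0, ERR=431/4
(0,2): OLD=10249/64 → NEW=255, ERR=-6071/64
(0,3): OLD=99839/1024 → NEW=0, ERR=99839/1024
(0,4): OLD=3664377/16384 → NEW=255, ERR=-513543/16384
(0,5): OLD=48047567/262144 → NEW=255, ERR=-18799153/262144
(1,0): OLD=6621/64 → NEW=0, ERR=6621/64
(1,1): OLD=73931/512 → NEW=255, ERR=-56629/512
(1,2): OLD=1064679/16384 → NEW=0, ERR=1064679/16384
(1,3): OLD=11868091/65536 → NEW=255, ERR=-4843589/65536
(1,4): OLD=505489073/4194304 → NEW=0, ERR=505489073/4194304
(1,5): OLD=15056361607/67108864 → NEW=255, ERR=-2056398713/67108864
(2,0): OLD=586473/8192 → NEW=0, ERR=586473/8192
(2,1): OLD=24748371/262144 → NEW=0, ERR=24748371/262144
(2,2): OLD=674612281/4194304 → NEW=255, ERR=-394935239/4194304
(2,3): OLD=3837538609/33554432 → NEW=0, ERR=3837538609/33554432
(2,4): OLD=269866712467/1073741824 → NEW=255, ERR=-3937452653/1073741824
(2,5): OLD=3287405627957/17179869184 → NEW=255, ERR=-1093461013963/17179869184
(3,0): OLD=398767513/4194304 → NEW=0, ERR=398767513/4194304
(3,1): OLD=5131026405/33554432 → NEW=255, ERR=-3425353755/33554432
(3,2): OLD=16443789983/268435456 → NEW=0, ERR=16443789983/268435456
(3,3): OLD=3297978726845/17179869184 → NEW=255, ERR=-1082887915075/17179869184
(3,4): OLD=20133624179037/137438953472 → NEW=255, ERR=-14913308956323/137438953472
(3,5): OLD=269178821362515/2199023255552 → NEW=0, ERR=269178821362515/2199023255552
(4,0): OLD=32518184855/536870912 → NEW=0, ERR=32518184855/536870912
(4,1): OLD=910757826795/8589934592 → NEW=0, ERR=910757826795/8589934592
(4,2): OLD=47369915869905/274877906944 → NEW=255, ERR=-22723950400815/274877906944
(4,3): OLD=301784459258613/4398046511104 → NEW=0, ERR=301784459258613/4398046511104
(4,4): OLD=13308376890628037/70368744177664 → NEW=255, ERR=-4635652874676283/70368744177664
(4,5): OLD=231541108198683715/1125899906842624 → NEW=255, ERR=-55563368046185405/1125899906842624
(5,0): OLD=14404699197937/137438953472 → NEW=0, ERR=14404699197937/137438953472
(5,1): OLD=687290639989889/4398046511104 → NEW=255, ERR=-434211220341631/4398046511104
(5,2): OLD=2338520567623643/35184372088832 → NEW=0, ERR=2338520567623643/35184372088832
(5,3): OLD=195909641625592537/1125899906842624 → NEW=255, ERR=-91194834619276583/1125899906842624
(5,4): OLD=256733798035244649/2251799813685248 → NEW=0, ERR=256733798035244649/2251799813685248
(5,5): OLD=8479065402682830877/36028797018963968 → NEW=255, ERR=-708277837152980963/36028797018963968
(6,0): OLD=5435349093837859/70368744177664 → NEW=0, ERR=5435349093837859/70368744177664
(6,1): OLD=123796067226771047/1125899906842624 → NEW=0, ERR=123796067226771047/1125899906842624
(6,2): OLD=749926651942562255/4503599627370496 → NEW=255, ERR=-398491253036914225/4503599627370496
(6,3): OLD=7746806686760841619/72057594037927936 → NEW=0, ERR=7746806686760841619/72057594037927936
(6,4): OLD=288133102865218515859/1152921504606846976 → NEW=255, ERR=-5861880809527463021/1152921504606846976
(6,5): OLD=3611098667503657733413/18446744073709551616 → NEW=255, ERR=-1092821071292277928667/18446744073709551616
Row 0: ..#.##
Row 1: .#.#.#
Row 2: ..#.##
Row 3: .#.##.
Row 4: ..#.##
Row 5: .#.#.#
Row 6: ..#.##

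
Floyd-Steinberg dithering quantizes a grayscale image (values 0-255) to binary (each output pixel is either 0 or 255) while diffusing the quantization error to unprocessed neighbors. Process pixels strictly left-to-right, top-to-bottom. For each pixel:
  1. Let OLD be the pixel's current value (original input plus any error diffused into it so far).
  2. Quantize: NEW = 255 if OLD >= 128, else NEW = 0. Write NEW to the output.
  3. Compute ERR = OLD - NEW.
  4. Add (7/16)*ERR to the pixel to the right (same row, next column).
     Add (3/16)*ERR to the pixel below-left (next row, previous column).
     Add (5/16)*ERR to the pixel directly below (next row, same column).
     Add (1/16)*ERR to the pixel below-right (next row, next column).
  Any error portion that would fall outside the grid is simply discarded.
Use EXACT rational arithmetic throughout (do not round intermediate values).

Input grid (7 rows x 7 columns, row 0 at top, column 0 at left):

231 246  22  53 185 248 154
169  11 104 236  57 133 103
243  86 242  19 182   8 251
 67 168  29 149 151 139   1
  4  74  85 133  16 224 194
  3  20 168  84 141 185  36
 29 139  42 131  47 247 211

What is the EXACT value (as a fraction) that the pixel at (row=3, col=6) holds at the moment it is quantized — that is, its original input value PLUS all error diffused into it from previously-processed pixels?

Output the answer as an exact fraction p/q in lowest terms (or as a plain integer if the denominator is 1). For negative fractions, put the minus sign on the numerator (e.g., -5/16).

(0,0): OLD=231 → NEW=255, ERR=-24
(0,1): OLD=471/2 → NEW=255, ERR=-39/2
(0,2): OLD=431/32 → NEW=0, ERR=431/32
(0,3): OLD=30153/512 → NEW=0, ERR=30153/512
(0,4): OLD=1726591/8192 → NEW=255, ERR=-362369/8192
(0,5): OLD=29969273/131072 → NEW=255, ERR=-3454087/131072
(0,6): OLD=298782799/2097152 → NEW=255, ERR=-235990961/2097152
(1,0): OLD=5051/32 → NEW=255, ERR=-3109/32
(1,1): OLD=-9363/256 → NEW=0, ERR=-9363/256
(1,2): OLD=835841/8192 → NEW=0, ERR=835841/8192
(1,3): OLD=9554837/32768 → NEW=255, ERR=1198997/32768
(1,4): OLD=121476967/2097152 → NEW=0, ERR=121476967/2097152
(1,5): OLD=2118005959/16777216 → NEW=0, ERR=2118005959/16777216
(1,6): OLD=32593132105/268435456 → NEW=0, ERR=32593132105/268435456
(2,0): OLD=842879/4096 → NEW=255, ERR=-201601/4096
(2,1): OLD=8663317/131072 → NEW=0, ERR=8663317/131072
(2,2): OLD=644615391/2097152 → NEW=255, ERR=109841631/2097152
(2,3): OLD=1184255431/16777216 → NEW=0, ERR=1184255431/16777216
(2,4): OLD=34486012015/134217728 → NEW=255, ERR=260491375/134217728
(2,5): OLD=320775542429/4294967296 → NEW=0, ERR=320775542429/4294967296
(2,6): OLD=22643677551643/68719476736 → NEW=255, ERR=5120210983963/68719476736
(3,0): OLD=134242975/2097152 → NEW=0, ERR=134242975/2097152
(3,1): OLD=3748107971/16777216 → NEW=255, ERR=-530082109/16777216
(3,2): OLD=6564694785/134217728 → NEW=0, ERR=6564694785/134217728
(3,3): OLD=105277370699/536870912 → NEW=255, ERR=-31624711861/536870912
(3,4): OLD=9912831760543/68719476736 → NEW=255, ERR=-7610634807137/68719476736
(3,5): OLD=70356860270557/549755813888 → NEW=0, ERR=70356860270557/549755813888
(3,6): OLD=747161823705539/8796093022208 → NEW=0, ERR=747161823705539/8796093022208
Target (3,6): original=1, with diffused error = 747161823705539/8796093022208

Answer: 747161823705539/8796093022208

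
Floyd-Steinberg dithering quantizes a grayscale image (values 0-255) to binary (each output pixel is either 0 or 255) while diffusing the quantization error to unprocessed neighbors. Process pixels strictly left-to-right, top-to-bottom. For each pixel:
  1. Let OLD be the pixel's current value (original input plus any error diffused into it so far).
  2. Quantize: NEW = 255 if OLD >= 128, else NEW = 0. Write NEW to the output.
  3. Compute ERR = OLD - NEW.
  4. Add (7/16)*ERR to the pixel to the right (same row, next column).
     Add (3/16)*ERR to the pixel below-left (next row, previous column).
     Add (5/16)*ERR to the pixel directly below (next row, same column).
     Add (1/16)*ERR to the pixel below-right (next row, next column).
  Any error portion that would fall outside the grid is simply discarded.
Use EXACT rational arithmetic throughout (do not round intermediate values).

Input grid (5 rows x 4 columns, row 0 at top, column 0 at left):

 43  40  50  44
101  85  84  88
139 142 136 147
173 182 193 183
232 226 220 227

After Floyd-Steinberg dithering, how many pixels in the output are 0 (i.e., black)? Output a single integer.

(0,0): OLD=43 → NEW=0, ERR=43
(0,1): OLD=941/16 → NEW=0, ERR=941/16
(0,2): OLD=19387/256 → NEW=0, ERR=19387/256
(0,3): OLD=315933/4096 → NEW=0, ERR=315933/4096
(1,0): OLD=32119/256 → NEW=0, ERR=32119/256
(1,1): OLD=358721/2048 → NEW=255, ERR=-163519/2048
(1,2): OLD=5955413/65536 → NEW=0, ERR=5955413/65536
(1,3): OLD=164200291/1048576 → NEW=255, ERR=-103186589/1048576
(2,0): OLD=5348955/32768 → NEW=255, ERR=-3006885/32768
(2,1): OLD=106727065/1048576 → NEW=0, ERR=106727065/1048576
(2,2): OLD=388992797/2097152 → NEW=255, ERR=-145780963/2097152
(2,3): OLD=3070742089/33554432 → NEW=0, ERR=3070742089/33554432
(3,0): OLD=2741537963/16777216 → NEW=255, ERR=-1536652117/16777216
(3,1): OLD=41598585141/268435456 → NEW=255, ERR=-26852456139/268435456
(3,2): OLD=648681617611/4294967296 → NEW=255, ERR=-446535042869/4294967296
(3,3): OLD=11116634467341/68719476736 → NEW=255, ERR=-6406832100339/68719476736
(4,0): OLD=792942874895/4294967296 → NEW=255, ERR=-302273785585/4294967296
(4,1): OLD=4766750340781/34359738368 → NEW=255, ERR=-3994982943059/34359738368
(4,2): OLD=124145268405773/1099511627776 → NEW=0, ERR=124145268405773/1099511627776
(4,3): OLD=4235583571921259/17592186044416 → NEW=255, ERR=-250423869404821/17592186044416
Output grid:
  Row 0: ....  (4 black, running=4)
  Row 1: .#.#  (2 black, running=6)
  Row 2: #.#.  (2 black, running=8)
  Row 3: ####  (0 black, running=8)
  Row 4: ##.#  (1 black, running=9)

Answer: 9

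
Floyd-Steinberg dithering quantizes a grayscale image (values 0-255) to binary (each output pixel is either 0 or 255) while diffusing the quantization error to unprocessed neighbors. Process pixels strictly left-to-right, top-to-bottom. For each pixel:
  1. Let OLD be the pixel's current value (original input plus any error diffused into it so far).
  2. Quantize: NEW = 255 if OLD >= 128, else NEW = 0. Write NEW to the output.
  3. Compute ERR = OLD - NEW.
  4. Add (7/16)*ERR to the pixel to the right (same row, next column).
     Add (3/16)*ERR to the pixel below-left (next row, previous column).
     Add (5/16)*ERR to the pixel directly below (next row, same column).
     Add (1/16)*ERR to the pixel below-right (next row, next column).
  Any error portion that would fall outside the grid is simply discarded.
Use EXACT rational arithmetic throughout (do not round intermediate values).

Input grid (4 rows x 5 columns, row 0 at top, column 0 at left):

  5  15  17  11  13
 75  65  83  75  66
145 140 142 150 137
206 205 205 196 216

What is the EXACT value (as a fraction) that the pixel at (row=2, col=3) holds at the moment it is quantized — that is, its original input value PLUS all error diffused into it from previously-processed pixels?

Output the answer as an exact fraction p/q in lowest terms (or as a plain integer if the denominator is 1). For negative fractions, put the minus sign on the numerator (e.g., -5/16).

Answer: 54146980815/268435456

Derivation:
(0,0): OLD=5 → NEW=0, ERR=5
(0,1): OLD=275/16 → NEW=0, ERR=275/16
(0,2): OLD=6277/256 → NEW=0, ERR=6277/256
(0,3): OLD=88995/4096 → NEW=0, ERR=88995/4096
(0,4): OLD=1474933/65536 → NEW=0, ERR=1474933/65536
(1,0): OLD=20425/256 → NEW=0, ERR=20425/256
(1,1): OLD=225663/2048 → NEW=0, ERR=225663/2048
(1,2): OLD=9438315/65536 → NEW=255, ERR=-7273365/65536
(1,3): OLD=10220239/262144 → NEW=0, ERR=10220239/262144
(1,4): OLD=383560077/4194304 → NEW=0, ERR=383560077/4194304
(2,0): OLD=6245349/32768 → NEW=255, ERR=-2110491/32768
(2,1): OLD=136768551/1048576 → NEW=255, ERR=-130618329/1048576
(2,2): OLD=1124349493/16777216 → NEW=0, ERR=1124349493/16777216
(2,3): OLD=54146980815/268435456 → NEW=255, ERR=-14304060465/268435456
Target (2,3): original=150, with diffused error = 54146980815/268435456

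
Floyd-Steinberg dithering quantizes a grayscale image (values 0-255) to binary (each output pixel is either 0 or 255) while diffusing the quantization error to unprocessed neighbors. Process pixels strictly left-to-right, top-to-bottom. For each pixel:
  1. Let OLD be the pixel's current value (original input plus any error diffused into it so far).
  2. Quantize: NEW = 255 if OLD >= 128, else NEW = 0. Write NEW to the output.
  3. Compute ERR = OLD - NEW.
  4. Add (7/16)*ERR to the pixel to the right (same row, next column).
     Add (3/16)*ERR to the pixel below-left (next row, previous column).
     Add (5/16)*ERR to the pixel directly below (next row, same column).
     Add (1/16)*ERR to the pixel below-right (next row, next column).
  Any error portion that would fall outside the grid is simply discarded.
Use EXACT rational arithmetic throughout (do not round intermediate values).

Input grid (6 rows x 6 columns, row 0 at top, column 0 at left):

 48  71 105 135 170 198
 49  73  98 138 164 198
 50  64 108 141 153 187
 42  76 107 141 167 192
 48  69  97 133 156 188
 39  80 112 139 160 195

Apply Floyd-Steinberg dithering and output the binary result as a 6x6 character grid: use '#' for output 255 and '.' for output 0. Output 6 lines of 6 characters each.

(0,0): OLD=48 → NEW=0, ERR=48
(0,1): OLD=92 → NEW=0, ERR=92
(0,2): OLD=581/4 → NEW=255, ERR=-439/4
(0,3): OLD=5567/64 → NEW=0, ERR=5567/64
(0,4): OLD=213049/1024 → NEW=255, ERR=-48071/1024
(0,5): OLD=2907535/16384 → NEW=255, ERR=-1270385/16384
(1,0): OLD=325/4 → NEW=0, ERR=325/4
(1,1): OLD=3831/32 → NEW=0, ERR=3831/32
(1,2): OLD=141455/1024 → NEW=255, ERR=-119665/1024
(1,3): OLD=403025/4096 → NEW=0, ERR=403025/4096
(1,4): OLD=48044633/262144 → NEW=255, ERR=-18802087/262144
(1,5): OLD=584920607/4194304 → NEW=255, ERR=-484626913/4194304
(2,0): OLD=50093/512 → NEW=0, ERR=50093/512
(2,1): OLD=2087043/16384 → NEW=0, ERR=2087043/16384
(2,2): OLD=40145425/262144 → NEW=255, ERR=-26701295/262144
(2,3): OLD=223207649/2097152 → NEW=0, ERR=223207649/2097152
(2,4): OLD=10847213179/67108864 → NEW=255, ERR=-6265547141/67108864
(2,5): OLD=113347403789/1073741824 → NEW=0, ERR=113347403789/1073741824
(3,0): OLD=25286057/262144 → NEW=0, ERR=25286057/262144
(3,1): OLD=304138337/2097152 → NEW=255, ERR=-230635423/2097152
(3,2): OLD=922294457/16777216 → NEW=0, ERR=922294457/16777216
(3,3): OLD=187302892877/1073741824 → NEW=255, ERR=-86501272243/1073741824
(3,4): OLD=1108305002201/8589934592 → NEW=255, ERR=-1082128318759/8589934592
(3,5): OLD=22545286952823/137438953472 → NEW=255, ERR=-12501646182537/137438953472
(4,0): OLD=1930148747/33554432 → NEW=0, ERR=1930148747/33554432
(4,1): OLD=40874682355/536870912 → NEW=0, ERR=40874682355/536870912
(4,2): OLD=2156237936753/17179869184 → NEW=0, ERR=2156237936753/17179869184
(4,3): OLD=39183985012797/274877906944 → NEW=255, ERR=-30909881257923/274877906944
(4,4): OLD=199431353135893/4398046511104 → NEW=0, ERR=199431353135893/4398046511104
(4,5): OLD=12071030288941555/70368744177664 → NEW=255, ERR=-5872999476362765/70368744177664
(5,0): OLD=612043395913/8589934592 → NEW=0, ERR=612043395913/8589934592
(5,1): OLD=44555739243825/274877906944 → NEW=255, ERR=-25538127026895/274877906944
(5,2): OLD=207255774293807/2199023255552 → NEW=0, ERR=207255774293807/2199023255552
(5,3): OLD=11360336751391201/70368744177664 → NEW=255, ERR=-6583693013913119/70368744177664
(5,4): OLD=7780044638573929/70368744177664 → NEW=0, ERR=7780044638573929/70368744177664
(5,5): OLD=123918349286344823/562949953421312 → NEW=255, ERR=-19633888836089737/562949953421312
Row 0: ..#.##
Row 1: ..#.##
Row 2: ..#.#.
Row 3: .#.###
Row 4: ...#.#
Row 5: .#.#.#

Answer: ..#.##
..#.##
..#.#.
.#.###
...#.#
.#.#.#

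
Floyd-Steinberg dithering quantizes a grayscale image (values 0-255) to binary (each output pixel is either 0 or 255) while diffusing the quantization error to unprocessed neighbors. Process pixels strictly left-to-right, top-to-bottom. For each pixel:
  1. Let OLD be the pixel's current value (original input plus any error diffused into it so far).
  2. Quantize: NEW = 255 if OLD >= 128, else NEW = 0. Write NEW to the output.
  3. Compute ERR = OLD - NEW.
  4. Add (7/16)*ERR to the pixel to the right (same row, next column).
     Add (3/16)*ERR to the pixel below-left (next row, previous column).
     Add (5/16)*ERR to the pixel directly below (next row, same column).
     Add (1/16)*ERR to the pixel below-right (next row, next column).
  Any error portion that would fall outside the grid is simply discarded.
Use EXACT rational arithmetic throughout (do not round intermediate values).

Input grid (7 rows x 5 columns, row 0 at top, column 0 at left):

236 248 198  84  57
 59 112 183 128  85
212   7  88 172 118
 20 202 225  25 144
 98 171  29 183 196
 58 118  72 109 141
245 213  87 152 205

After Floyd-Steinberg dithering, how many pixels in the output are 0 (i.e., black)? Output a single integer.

(0,0): OLD=236 → NEW=255, ERR=-19
(0,1): OLD=3835/16 → NEW=255, ERR=-245/16
(0,2): OLD=48973/256 → NEW=255, ERR=-16307/256
(0,3): OLD=229915/4096 → NEW=0, ERR=229915/4096
(0,4): OLD=5344957/65536 → NEW=0, ERR=5344957/65536
(1,0): OLD=12849/256 → NEW=0, ERR=12849/256
(1,1): OLD=237655/2048 → NEW=0, ERR=237655/2048
(1,2): OLD=14642723/65536 → NEW=255, ERR=-2068957/65536
(1,3): OLD=37497127/262144 → NEW=255, ERR=-29349593/262144
(1,4): OLD=272682389/4194304 → NEW=0, ERR=272682389/4194304
(2,0): OLD=8173741/32768 → NEW=255, ERR=-182099/32768
(2,1): OLD=39897919/1048576 → NEW=0, ERR=39897919/1048576
(2,2): OLD=1359648125/16777216 → NEW=0, ERR=1359648125/16777216
(2,3): OLD=49039101223/268435456 → NEW=255, ERR=-19411940057/268435456
(2,4): OLD=428126941777/4294967296 → NEW=0, ERR=428126941777/4294967296
(3,0): OLD=426102237/16777216 → NEW=0, ERR=426102237/16777216
(3,1): OLD=32192110489/134217728 → NEW=255, ERR=-2033410151/134217728
(3,2): OLD=998649796579/4294967296 → NEW=255, ERR=-96566863901/4294967296
(3,3): OLD=140189301483/8589934592 → NEW=0, ERR=140189301483/8589934592
(3,4): OLD=24432621746295/137438953472 → NEW=255, ERR=-10614311389065/137438953472
(4,0): OLD=221397256531/2147483648 → NEW=0, ERR=221397256531/2147483648
(4,1): OLD=14344628070099/68719476736 → NEW=255, ERR=-3178838497581/68719476736
(4,2): OLD=4232055848637/1099511627776 → NEW=0, ERR=4232055848637/1099511627776
(4,3): OLD=3059250999521491/17592186044416 → NEW=255, ERR=-1426756441804589/17592186044416
(4,4): OLD=38675748743092037/281474976710656 → NEW=255, ERR=-33100370318125243/281474976710656
(5,0): OLD=89658719963225/1099511627776 → NEW=0, ERR=89658719963225/1099511627776
(5,1): OLD=1287616738033483/8796093022208 → NEW=255, ERR=-955386982629557/8796093022208
(5,2): OLD=2135293053449891/281474976710656 → NEW=0, ERR=2135293053449891/281474976710656
(5,3): OLD=73370297689010381/1125899906842624 → NEW=0, ERR=73370297689010381/1125899906842624
(5,4): OLD=2300302455022033855/18014398509481984 → NEW=0, ERR=2300302455022033855/18014398509481984
(6,0): OLD=35200872497695689/140737488355328 → NEW=255, ERR=-687187032912951/140737488355328
(6,1): OLD=826142696419340487/4503599627370496 → NEW=255, ERR=-322275208560135993/4503599627370496
(6,2): OLD=4575193102816561149/72057594037927936 → NEW=0, ERR=4575193102816561149/72057594037927936
(6,3): OLD=258899180162387568671/1152921504606846976 → NEW=255, ERR=-35095803512358410209/1152921504606846976
(6,4): OLD=4347139880964546673561/18446744073709551616 → NEW=255, ERR=-356779857831388988519/18446744073709551616
Output grid:
  Row 0: ###..  (2 black, running=2)
  Row 1: ..##.  (3 black, running=5)
  Row 2: #..#.  (3 black, running=8)
  Row 3: .##.#  (2 black, running=10)
  Row 4: .#.##  (2 black, running=12)
  Row 5: .#...  (4 black, running=16)
  Row 6: ##.##  (1 black, running=17)

Answer: 17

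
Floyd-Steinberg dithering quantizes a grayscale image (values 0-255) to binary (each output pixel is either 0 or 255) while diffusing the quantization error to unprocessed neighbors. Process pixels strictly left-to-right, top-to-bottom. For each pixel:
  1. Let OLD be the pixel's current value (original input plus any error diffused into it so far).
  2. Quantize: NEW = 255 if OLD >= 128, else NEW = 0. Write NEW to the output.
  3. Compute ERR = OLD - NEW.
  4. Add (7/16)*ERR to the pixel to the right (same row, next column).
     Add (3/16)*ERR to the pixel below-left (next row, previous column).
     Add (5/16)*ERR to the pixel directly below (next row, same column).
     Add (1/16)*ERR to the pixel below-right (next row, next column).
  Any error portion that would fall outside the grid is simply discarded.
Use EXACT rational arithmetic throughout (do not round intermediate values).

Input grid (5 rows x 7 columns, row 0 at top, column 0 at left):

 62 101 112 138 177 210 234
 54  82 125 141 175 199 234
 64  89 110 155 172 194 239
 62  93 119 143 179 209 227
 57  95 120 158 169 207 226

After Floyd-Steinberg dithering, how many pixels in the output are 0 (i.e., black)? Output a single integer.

(0,0): OLD=62 → NEW=0, ERR=62
(0,1): OLD=1025/8 → NEW=255, ERR=-1015/8
(0,2): OLD=7231/128 → NEW=0, ERR=7231/128
(0,3): OLD=333241/2048 → NEW=255, ERR=-188999/2048
(0,4): OLD=4476943/32768 → NEW=255, ERR=-3878897/32768
(0,5): OLD=82948201/524288 → NEW=255, ERR=-50745239/524288
(0,6): OLD=1607717599/8388608 → NEW=255, ERR=-531377441/8388608
(1,0): OLD=6347/128 → NEW=0, ERR=6347/128
(1,1): OLD=80397/1024 → NEW=0, ERR=80397/1024
(1,2): OLD=4973201/32768 → NEW=255, ERR=-3382639/32768
(1,3): OLD=6335165/131072 → NEW=0, ERR=6335165/131072
(1,4): OLD=1134459799/8388608 → NEW=255, ERR=-1004635241/8388608
(1,5): OLD=6515066055/67108864 → NEW=0, ERR=6515066055/67108864
(1,6): OLD=269110560969/1073741824 → NEW=255, ERR=-4693604151/1073741824
(2,0): OLD=1543647/16384 → NEW=0, ERR=1543647/16384
(2,1): OLD=72613125/524288 → NEW=255, ERR=-61080315/524288
(2,2): OLD=341758799/8388608 → NEW=0, ERR=341758799/8388608
(2,3): OLD=10671725463/67108864 → NEW=255, ERR=-6441034857/67108864
(2,4): OLD=61099871367/536870912 → NEW=0, ERR=61099871367/536870912
(2,5): OLD=4566823981933/17179869184 → NEW=255, ERR=185957340013/17179869184
(2,6): OLD=68289889717707/274877906944 → NEW=255, ERR=-1803976553013/274877906944
(3,0): OLD=583836271/8388608 → NEW=0, ERR=583836271/8388608
(3,1): OLD=6749150531/67108864 → NEW=0, ERR=6749150531/67108864
(3,2): OLD=80774148921/536870912 → NEW=255, ERR=-56127933639/536870912
(3,3): OLD=195748973535/2147483648 → NEW=0, ERR=195748973535/2147483648
(3,4): OLD=68850034376303/274877906944 → NEW=255, ERR=-1243831894417/274877906944
(3,5): OLD=475616344620861/2199023255552 → NEW=255, ERR=-85134585544899/2199023255552
(3,6): OLD=7342553842751715/35184372088832 → NEW=255, ERR=-1629461039900445/35184372088832
(4,0): OLD=104804186401/1073741824 → NEW=0, ERR=104804186401/1073741824
(4,1): OLD=2643612360621/17179869184 → NEW=255, ERR=-1737254281299/17179869184
(4,2): OLD=18269857382723/274877906944 → NEW=0, ERR=18269857382723/274877906944
(4,3): OLD=457795347894737/2199023255552 → NEW=255, ERR=-102955582271023/2199023255552
(4,4): OLD=2560379861801955/17592186044416 → NEW=255, ERR=-1925627579524125/17592186044416
(4,5): OLD=77713493799095203/562949953421312 → NEW=255, ERR=-65838744323339357/562949953421312
(4,6): OLD=1422604484216558949/9007199254740992 → NEW=255, ERR=-874231325742394011/9007199254740992
Output grid:
  Row 0: .#.####  (2 black, running=2)
  Row 1: ..#.#.#  (4 black, running=6)
  Row 2: .#.#.##  (3 black, running=9)
  Row 3: ..#.###  (3 black, running=12)
  Row 4: .#.####  (2 black, running=14)

Answer: 14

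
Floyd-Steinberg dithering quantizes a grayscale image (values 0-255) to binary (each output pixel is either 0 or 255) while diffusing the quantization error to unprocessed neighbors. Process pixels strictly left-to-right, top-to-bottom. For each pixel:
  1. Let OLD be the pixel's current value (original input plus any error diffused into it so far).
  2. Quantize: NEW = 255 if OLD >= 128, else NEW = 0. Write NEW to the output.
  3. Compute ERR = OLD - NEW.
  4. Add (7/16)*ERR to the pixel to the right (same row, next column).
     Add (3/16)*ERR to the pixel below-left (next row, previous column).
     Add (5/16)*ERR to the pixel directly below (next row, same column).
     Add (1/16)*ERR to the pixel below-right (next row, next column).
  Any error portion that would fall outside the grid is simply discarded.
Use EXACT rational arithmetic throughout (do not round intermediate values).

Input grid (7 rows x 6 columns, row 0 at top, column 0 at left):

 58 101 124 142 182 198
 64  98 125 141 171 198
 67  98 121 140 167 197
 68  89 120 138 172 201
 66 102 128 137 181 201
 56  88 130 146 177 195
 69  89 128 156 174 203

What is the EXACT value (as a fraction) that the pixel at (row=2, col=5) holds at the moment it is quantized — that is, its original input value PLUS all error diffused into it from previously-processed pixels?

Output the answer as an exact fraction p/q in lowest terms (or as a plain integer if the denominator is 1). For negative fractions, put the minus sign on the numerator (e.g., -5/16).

(0,0): OLD=58 → NEW=0, ERR=58
(0,1): OLD=1011/8 → NEW=0, ERR=1011/8
(0,2): OLD=22949/128 → NEW=255, ERR=-9691/128
(0,3): OLD=222979/2048 → NEW=0, ERR=222979/2048
(0,4): OLD=7524629/32768 → NEW=255, ERR=-831211/32768
(0,5): OLD=97990547/524288 → NEW=255, ERR=-35702893/524288
(1,0): OLD=13545/128 → NEW=0, ERR=13545/128
(1,1): OLD=177375/1024 → NEW=255, ERR=-83745/1024
(1,2): OLD=3076043/32768 → NEW=0, ERR=3076043/32768
(1,3): OLD=27080175/131072 → NEW=255, ERR=-6343185/131072
(1,4): OLD=1140319853/8388608 → NEW=255, ERR=-998775187/8388608
(1,5): OLD=16514662379/134217728 → NEW=0, ERR=16514662379/134217728
(2,0): OLD=1388293/16384 → NEW=0, ERR=1388293/16384
(2,1): OLD=70112775/524288 → NEW=255, ERR=-63580665/524288
(2,2): OLD=697044693/8388608 → NEW=0, ERR=697044693/8388608
(2,3): OLD=9715558509/67108864 → NEW=255, ERR=-7397201811/67108864
(2,4): OLD=218215494599/2147483648 → NEW=0, ERR=218215494599/2147483648
(2,5): OLD=9361863463137/34359738368 → NEW=255, ERR=600130179297/34359738368
Target (2,5): original=197, with diffused error = 9361863463137/34359738368

Answer: 9361863463137/34359738368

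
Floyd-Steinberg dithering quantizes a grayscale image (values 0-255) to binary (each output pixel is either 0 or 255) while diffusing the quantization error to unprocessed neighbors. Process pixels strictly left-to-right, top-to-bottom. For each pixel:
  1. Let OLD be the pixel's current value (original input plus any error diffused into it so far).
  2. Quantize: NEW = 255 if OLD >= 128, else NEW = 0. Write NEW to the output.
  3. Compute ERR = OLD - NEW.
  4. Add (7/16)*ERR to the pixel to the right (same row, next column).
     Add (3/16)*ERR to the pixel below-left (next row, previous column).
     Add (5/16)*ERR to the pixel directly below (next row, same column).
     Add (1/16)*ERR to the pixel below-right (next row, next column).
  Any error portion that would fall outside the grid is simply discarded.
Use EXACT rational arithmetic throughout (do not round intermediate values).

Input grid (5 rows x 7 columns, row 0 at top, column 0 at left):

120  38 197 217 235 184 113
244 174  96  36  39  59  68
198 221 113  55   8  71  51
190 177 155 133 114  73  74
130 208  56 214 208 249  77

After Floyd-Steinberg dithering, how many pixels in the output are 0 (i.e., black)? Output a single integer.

(0,0): OLD=120 → NEW=0, ERR=120
(0,1): OLD=181/2 → NEW=0, ERR=181/2
(0,2): OLD=7571/32 → NEW=255, ERR=-589/32
(0,3): OLD=106981/512 → NEW=255, ERR=-23579/512
(0,4): OLD=1760067/8192 → NEW=255, ERR=-328893/8192
(0,5): OLD=21814997/131072 → NEW=255, ERR=-11608363/131072
(0,6): OLD=155719635/2097152 → NEW=0, ERR=155719635/2097152
(1,0): OLD=9551/32 → NEW=255, ERR=1391/32
(1,1): OLD=57689/256 → NEW=255, ERR=-7591/256
(1,2): OLD=608637/8192 → NEW=0, ERR=608637/8192
(1,3): OLD=1488817/32768 → NEW=0, ERR=1488817/32768
(1,4): OLD=56303051/2097152 → NEW=0, ERR=56303051/2097152
(1,5): OLD=914063051/16777216 → NEW=0, ERR=914063051/16777216
(1,6): OLD=29394967301/268435456 → NEW=0, ERR=29394967301/268435456
(2,0): OLD=843875/4096 → NEW=255, ERR=-200605/4096
(2,1): OLD=27125889/131072 → NEW=255, ERR=-6297471/131072
(2,2): OLD=255566051/2097152 → NEW=0, ERR=255566051/2097152
(2,3): OLD=2217798891/16777216 → NEW=255, ERR=-2060391189/16777216
(2,4): OLD=-3259334589/134217728 → NEW=0, ERR=-3259334589/134217728
(2,5): OLD=427828730281/4294967296 → NEW=0, ERR=427828730281/4294967296
(2,6): OLD=9085091950639/68719476736 → NEW=255, ERR=-8438374617041/68719476736
(3,0): OLD=347469667/2097152 → NEW=255, ERR=-187304093/2097152
(3,1): OLD=2394098263/16777216 → NEW=255, ERR=-1884091817/16777216
(3,2): OLD=15827122573/134217728 → NEW=0, ERR=15827122573/134217728
(3,3): OLD=80141939783/536870912 → NEW=255, ERR=-56760142777/536870912
(3,4): OLD=4889984864611/68719476736 → NEW=0, ERR=4889984864611/68719476736
(3,5): OLD=60868319070857/549755813888 → NEW=0, ERR=60868319070857/549755813888
(3,6): OLD=794216209933719/8796093022208 → NEW=0, ERR=794216209933719/8796093022208
(4,0): OLD=21752170109/268435456 → NEW=0, ERR=21752170109/268435456
(4,1): OLD=965878854505/4294967296 → NEW=255, ERR=-129337805975/4294967296
(4,2): OLD=3630694735271/68719476736 → NEW=0, ERR=3630694735271/68719476736
(4,3): OLD=123578650732445/549755813888 → NEW=255, ERR=-16609081808995/549755813888
(4,4): OLD=1016702870774831/4398046511104 → NEW=255, ERR=-104798989556689/4398046511104
(4,5): OLD=41454480964822951/140737488355328 → NEW=255, ERR=5566421434214311/140737488355328
(4,6): OLD=291473122170101185/2251799813685248 → NEW=255, ERR=-282735830319637055/2251799813685248
Output grid:
  Row 0: ..####.  (3 black, running=3)
  Row 1: ##.....  (5 black, running=8)
  Row 2: ##.#..#  (3 black, running=11)
  Row 3: ##.#...  (4 black, running=15)
  Row 4: .#.####  (2 black, running=17)

Answer: 17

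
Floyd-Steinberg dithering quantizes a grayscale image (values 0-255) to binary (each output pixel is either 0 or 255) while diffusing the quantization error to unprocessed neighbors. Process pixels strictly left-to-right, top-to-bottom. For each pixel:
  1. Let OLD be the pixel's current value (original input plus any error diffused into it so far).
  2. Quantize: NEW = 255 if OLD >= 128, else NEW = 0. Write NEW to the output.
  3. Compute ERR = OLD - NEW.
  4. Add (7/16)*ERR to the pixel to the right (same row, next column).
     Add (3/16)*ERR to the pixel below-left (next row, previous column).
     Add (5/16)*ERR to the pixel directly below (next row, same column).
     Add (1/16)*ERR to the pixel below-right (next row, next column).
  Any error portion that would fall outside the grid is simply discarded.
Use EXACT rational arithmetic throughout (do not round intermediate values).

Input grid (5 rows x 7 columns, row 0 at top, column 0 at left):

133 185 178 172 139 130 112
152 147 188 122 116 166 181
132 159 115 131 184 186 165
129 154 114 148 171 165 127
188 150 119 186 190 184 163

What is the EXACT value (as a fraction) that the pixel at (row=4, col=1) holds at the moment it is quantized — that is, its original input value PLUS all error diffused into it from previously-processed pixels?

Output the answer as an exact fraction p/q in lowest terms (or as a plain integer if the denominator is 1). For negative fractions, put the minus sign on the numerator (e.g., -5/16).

Answer: 2263637934905/17179869184

Derivation:
(0,0): OLD=133 → NEW=255, ERR=-122
(0,1): OLD=1053/8 → NEW=255, ERR=-987/8
(0,2): OLD=15875/128 → NEW=0, ERR=15875/128
(0,3): OLD=463381/2048 → NEW=255, ERR=-58859/2048
(0,4): OLD=4142739/32768 → NEW=0, ERR=4142739/32768
(0,5): OLD=97156613/524288 → NEW=255, ERR=-36536827/524288
(0,6): OLD=683766307/8388608 → NEW=0, ERR=683766307/8388608
(1,0): OLD=11615/128 → NEW=0, ERR=11615/128
(1,1): OLD=167705/1024 → NEW=255, ERR=-93415/1024
(1,2): OLD=5693325/32768 → NEW=255, ERR=-2662515/32768
(1,3): OLD=14277257/131072 → NEW=0, ERR=14277257/131072
(1,4): OLD=1579582459/8388608 → NEW=255, ERR=-559512581/8388608
(1,5): OLD=9276224363/67108864 → NEW=255, ERR=-7836535957/67108864
(1,6): OLD=162165456869/1073741824 → NEW=255, ERR=-111638708251/1073741824
(2,0): OLD=2347043/16384 → NEW=255, ERR=-1830877/16384
(2,1): OLD=37769009/524288 → NEW=0, ERR=37769009/524288
(2,2): OLD=1139570387/8388608 → NEW=255, ERR=-999524653/8388608
(2,3): OLD=6397215227/67108864 → NEW=0, ERR=6397215227/67108864
(2,4): OLD=101884423339/536870912 → NEW=255, ERR=-35017659221/536870912
(2,5): OLD=1671751827449/17179869184 → NEW=0, ERR=1671751827449/17179869184
(2,6): OLD=46119867572831/274877906944 → NEW=255, ERR=-23973998697889/274877906944
(3,0): OLD=902497139/8388608 → NEW=0, ERR=902497139/8388608
(3,1): OLD=13036273911/67108864 → NEW=255, ERR=-4076486409/67108864
(3,2): OLD=38958127893/536870912 → NEW=0, ERR=38958127893/536870912
(3,3): OLD=407720817123/2147483648 → NEW=255, ERR=-139887513117/2147483648
(3,4): OLD=40220538457971/274877906944 → NEW=255, ERR=-29873327812749/274877906944
(3,5): OLD=280226744112009/2199023255552 → NEW=0, ERR=280226744112009/2199023255552
(3,6): OLD=5685026750063639/35184372088832 → NEW=255, ERR=-3286988132588521/35184372088832
(4,0): OLD=225733889245/1073741824 → NEW=255, ERR=-48070275875/1073741824
(4,1): OLD=2263637934905/17179869184 → NEW=255, ERR=-2117228707015/17179869184
Target (4,1): original=150, with diffused error = 2263637934905/17179869184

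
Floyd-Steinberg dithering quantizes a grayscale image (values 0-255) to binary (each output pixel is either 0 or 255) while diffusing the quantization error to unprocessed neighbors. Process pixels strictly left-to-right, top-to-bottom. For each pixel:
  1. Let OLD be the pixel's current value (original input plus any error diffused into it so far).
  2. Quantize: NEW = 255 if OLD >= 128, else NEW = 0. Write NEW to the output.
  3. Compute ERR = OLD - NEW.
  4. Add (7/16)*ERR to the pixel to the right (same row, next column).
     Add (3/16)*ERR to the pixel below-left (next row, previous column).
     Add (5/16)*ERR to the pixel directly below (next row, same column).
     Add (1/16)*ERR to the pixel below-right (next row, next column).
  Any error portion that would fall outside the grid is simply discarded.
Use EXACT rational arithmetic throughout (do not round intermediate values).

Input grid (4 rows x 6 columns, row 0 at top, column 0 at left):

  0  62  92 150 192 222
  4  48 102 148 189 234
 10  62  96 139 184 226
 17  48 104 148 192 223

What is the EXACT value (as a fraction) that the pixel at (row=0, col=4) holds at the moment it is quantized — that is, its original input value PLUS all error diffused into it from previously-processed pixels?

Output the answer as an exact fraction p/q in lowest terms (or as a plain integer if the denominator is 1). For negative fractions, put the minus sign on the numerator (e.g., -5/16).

Answer: 345833/2048

Derivation:
(0,0): OLD=0 → NEW=0, ERR=0
(0,1): OLD=62 → NEW=0, ERR=62
(0,2): OLD=953/8 → NEW=0, ERR=953/8
(0,3): OLD=25871/128 → NEW=255, ERR=-6769/128
(0,4): OLD=345833/2048 → NEW=255, ERR=-176407/2048
Target (0,4): original=192, with diffused error = 345833/2048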